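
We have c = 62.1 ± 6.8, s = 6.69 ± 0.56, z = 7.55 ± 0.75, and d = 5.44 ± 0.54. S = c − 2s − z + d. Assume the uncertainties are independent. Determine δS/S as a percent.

14.9%

S is a linear combination, so absolute uncertainties add in quadrature:
  (δc)² = 46.2;  (2·δs)² = 1.25;  (δz)² = 0.562;  (δd)² = 0.292
δS = √(48.3) = 6.95
S = 46.6, so δS/S = 6.95/46.6 = 0.149.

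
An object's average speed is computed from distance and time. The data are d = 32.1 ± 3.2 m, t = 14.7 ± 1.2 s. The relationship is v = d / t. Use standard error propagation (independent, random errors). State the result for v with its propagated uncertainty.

2.18 ± 0.281 m/s

Since v is a product/quotient, work with relative uncertainties:
  (1·δd/d)² = (1×0.0997)² = 0.00994;  (-1·δt/t)² = (-1×0.0816)² = 0.00666
δv/v = √(0.0166) = 0.129
v = 2.18 m/s, so δv = 0.129 × 2.18 = 0.281 m/s.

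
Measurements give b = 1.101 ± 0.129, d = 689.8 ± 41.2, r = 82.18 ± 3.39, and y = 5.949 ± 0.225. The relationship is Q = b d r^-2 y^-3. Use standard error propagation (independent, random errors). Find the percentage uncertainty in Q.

Q is a product of powers, so relative uncertainties combine in quadrature:
  (1·δb/b)² = (1×0.117)² = 0.0137;  (1·δd/d)² = (1×0.0597)² = 0.00357;  (-2·δr/r)² = (-2×0.0413)² = 0.00681;  (-3·δy/y)² = (-3×0.0378)² = 0.0129
δQ/Q = √(0.0370) = 0.192

19.2%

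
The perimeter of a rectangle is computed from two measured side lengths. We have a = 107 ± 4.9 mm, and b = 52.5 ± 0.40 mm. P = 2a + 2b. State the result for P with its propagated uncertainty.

Absolute uncertainties add in quadrature for a linear combination:
  (2·δa)² = 96.0;  (2·δb)² = 0.640
δP = √(96.7) = 9.83 mm
P = 319 mm.

319 ± 9.83 mm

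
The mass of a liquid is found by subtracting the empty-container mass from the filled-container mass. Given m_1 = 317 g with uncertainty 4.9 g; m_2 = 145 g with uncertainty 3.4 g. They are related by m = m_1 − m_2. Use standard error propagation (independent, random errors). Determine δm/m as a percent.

3.47%

For a sum/difference, combine absolute errors in quadrature:
  (δm_1)² = 24.0;  (δm_2)² = 11.6
δm = √(35.6) = 5.96 g
m = 172 g, so δm/m = 5.96/172 = 0.0347.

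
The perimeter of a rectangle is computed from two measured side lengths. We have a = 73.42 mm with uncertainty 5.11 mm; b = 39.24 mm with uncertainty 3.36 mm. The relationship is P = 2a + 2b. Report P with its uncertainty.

Absolute uncertainties add in quadrature for a linear combination:
  (2·δa)² = 104;  (2·δb)² = 45.2
δP = √(150) = 12.2 mm
P = 225.3 mm.

225.3 ± 12.2 mm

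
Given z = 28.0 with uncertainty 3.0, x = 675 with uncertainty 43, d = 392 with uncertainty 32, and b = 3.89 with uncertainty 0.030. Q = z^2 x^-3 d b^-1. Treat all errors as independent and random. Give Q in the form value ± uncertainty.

Relative error in a monomial: (δQ/Q)² = Σ (nᵢ · δxᵢ/xᵢ)².
  (2·δz/z)² = (2×0.107)² = 0.0459;  (-3·δx/x)² = (-3×0.0637)² = 0.0365;  (1·δd/d)² = (1×0.0816)² = 0.00666;  (-1·δb/b)² = (-1×0.00771)² = 5.95e-05
δQ/Q = √(0.0892) = 0.299
Q = 0.000257, so δQ = 0.299 × 0.000257 = 7.67e-05.

(2.57 ± 0.767) × 10^-4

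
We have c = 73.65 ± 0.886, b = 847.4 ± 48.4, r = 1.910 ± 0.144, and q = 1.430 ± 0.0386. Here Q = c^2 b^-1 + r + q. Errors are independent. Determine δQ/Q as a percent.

Let p = c^2·b^-1 = 6.401. δp/p = √((2·δc/c)² + (-1·δb/b)²) = √(0.000579 + 0.00326) = 0.0620, so δp = 0.397.
Q = p + r + q: δQ = √(δp² + δr² + δq²) = √(0.157 + 0.0207 + 0.00149) = 0.424
Q = 9.741, so δQ/Q = 0.424/9.741 = 0.0435.

4.35%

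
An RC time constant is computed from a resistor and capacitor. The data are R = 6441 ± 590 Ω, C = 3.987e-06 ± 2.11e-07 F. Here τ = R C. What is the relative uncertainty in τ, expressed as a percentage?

10.6%

Products/powers → add relative errors in quadrature, weighted by exponent:
  (1·δR/R)² = (1×0.0916)² = 0.00839;  (1·δC/C)² = (1×0.0529)² = 0.00280
δτ/τ = √(0.0112) = 0.106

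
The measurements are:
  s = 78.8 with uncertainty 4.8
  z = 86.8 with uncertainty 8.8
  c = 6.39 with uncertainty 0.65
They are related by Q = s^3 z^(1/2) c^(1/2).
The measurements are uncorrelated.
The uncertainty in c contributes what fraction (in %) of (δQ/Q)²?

(δQ/Q)² = (3·δs/s)² + (½·δz/z)² + (½·δc/c)²
  s term: (3×0.0609)² = 0.0334
  z term: (0.5×0.101)² = 0.00257
  c term: (0.5×0.102)² = 0.00259
Total = 0.0386. Share from c = 0.00259/0.0386 = 0.0671.

6.71%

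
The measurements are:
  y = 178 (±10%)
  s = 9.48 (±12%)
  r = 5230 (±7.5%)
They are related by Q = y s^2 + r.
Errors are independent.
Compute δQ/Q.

0.197

Let p = y·s^2 = 16000. δp/p = √((1·δy/y)² + (2·δs/s)²) = √(0.0100 + 0.0576) = 0.260, so δp = 4160.
Q = p + r: δQ = √(δp² + δr²) = √(1.73e+07 + 1.54e+05) = 4180
Q = 21200, so δQ/Q = 4180/21200 = 0.197.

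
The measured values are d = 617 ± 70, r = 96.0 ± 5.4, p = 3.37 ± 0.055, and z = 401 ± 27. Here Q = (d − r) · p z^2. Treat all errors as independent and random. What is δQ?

Let u = d − r = 521. δu = √(δd² + δr²) = √(4900 + 29.2) = 70.2, so δu/u = 0.135.
Q is then a monomial in u, p, z:
δQ/Q = √((δu/u)² + (1·δp/p)² + (2·δz/z)²) = √(0.0182 + 0.000266 + 0.0181) = 0.191
Q = 2.82e+08, so δQ = 0.191 × 2.82e+08 = 5.4e+07.

5.4e+07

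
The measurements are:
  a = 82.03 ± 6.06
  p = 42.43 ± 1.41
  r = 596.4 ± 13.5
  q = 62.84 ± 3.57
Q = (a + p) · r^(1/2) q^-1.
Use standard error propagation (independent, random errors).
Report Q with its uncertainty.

Let u = a + p = 124.5. δu = √(δa² + δp²) = √(36.7 + 1.99) = 6.22, so δu/u = 0.0500.
Q is then a monomial in u, r, q:
δQ/Q = √((δu/u)² + (½·δr/r)² + (-1·δq/q)²) = √(0.00250 + 0.000128 + 0.00323) = 0.0765
Q = 48.37, so δQ = 0.0765 × 48.37 = 3.70.

48.37 ± 3.70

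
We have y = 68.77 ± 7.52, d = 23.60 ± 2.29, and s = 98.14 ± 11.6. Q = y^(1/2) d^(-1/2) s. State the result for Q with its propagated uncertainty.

For a monomial Q ∝ y^(1/2), d^(-1/2), s, fractional errors add in quadrature:
  (½·δy/y)² = (0.5×0.109)² = 0.00299;  (−½·δd/d)² = (-0.5×0.0970)² = 0.00235;  (1·δs/s)² = (1×0.118)² = 0.0140
δQ/Q = √(0.0193) = 0.139
Q = 167.5, so δQ = 0.139 × 167.5 = 23.3.

167.5 ± 23.3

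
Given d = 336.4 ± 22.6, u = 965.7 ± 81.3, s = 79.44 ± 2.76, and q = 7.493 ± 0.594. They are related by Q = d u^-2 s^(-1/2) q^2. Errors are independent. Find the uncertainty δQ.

0.000549

Each factor contributes (exponent × relative error)² to (δQ/Q)²:
  (1·δd/d)² = (1×0.0672)² = 0.00451;  (-2·δu/u)² = (-2×0.0842)² = 0.0284;  (−½·δs/s)² = (-0.5×0.0347)² = 0.000302;  (2·δq/q)² = (2×0.0793)² = 0.0251
δQ/Q = √(0.0583) = 0.241
Q = 0.002272, so δQ = 0.241 × 0.002272 = 0.000549.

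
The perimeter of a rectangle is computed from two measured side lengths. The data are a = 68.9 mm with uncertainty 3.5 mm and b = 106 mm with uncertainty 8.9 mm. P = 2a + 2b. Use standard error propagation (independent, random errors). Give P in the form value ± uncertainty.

350 ± 19.1 mm

Sums and differences: (δP)² = Σ (cᵢ δxᵢ)².
  (2·δa)² = 49.0;  (2·δb)² = 317
δP = √(366) = 19.1 mm
P = 350 mm.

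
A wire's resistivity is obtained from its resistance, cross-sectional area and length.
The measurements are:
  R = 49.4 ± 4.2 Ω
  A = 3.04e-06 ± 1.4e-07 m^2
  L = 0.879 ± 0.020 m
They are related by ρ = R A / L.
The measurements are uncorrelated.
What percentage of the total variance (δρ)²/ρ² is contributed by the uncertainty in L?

(δρ/ρ)² = (1·δR/R)² + (1·δA/A)² + (-1·δL/L)²
  R term: (1×0.0850)² = 0.00723
  A term: (1×0.0461)² = 0.00212
  L term: (-1×0.0228)² = 0.000518
Total = 0.00987. Share from L = 0.000518/0.00987 = 0.0525.

5.25%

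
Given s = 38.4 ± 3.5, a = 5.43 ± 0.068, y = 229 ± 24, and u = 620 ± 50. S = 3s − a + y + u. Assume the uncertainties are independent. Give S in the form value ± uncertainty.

959 ± 56.4

Each term contributes (cᵢ δxᵢ)² to (δS)²:
  (3·δs)² = 110;  (δa)² = 0.00462;  (δy)² = 576;  (δu)² = 2500
δS = √(3190) = 56.4
S = 959.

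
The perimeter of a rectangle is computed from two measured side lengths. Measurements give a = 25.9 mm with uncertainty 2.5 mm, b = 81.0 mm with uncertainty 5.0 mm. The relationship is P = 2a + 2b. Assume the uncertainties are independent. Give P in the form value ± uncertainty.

214 ± 11.2 mm

Sums and differences: (δP)² = Σ (cᵢ δxᵢ)².
  (2·δa)² = 25.0;  (2·δb)² = 100
δP = √(125) = 11.2 mm
P = 214 mm.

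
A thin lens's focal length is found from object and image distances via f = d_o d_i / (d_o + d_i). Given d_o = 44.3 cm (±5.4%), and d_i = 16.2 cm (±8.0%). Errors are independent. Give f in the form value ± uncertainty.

11.9 ± 0.716 cm

∂f/∂d_o = (d_i/(d_o+d_i))² = 0.0717;  ∂f/∂d_i = (d_o/(d_o+d_i))² = 0.536
δf = √((∂f/∂d_o · δd_o)² + (∂f/∂d_i · δd_i)²) = √(0.0294 + 0.483) = 0.716 cm
f = 11.9 cm.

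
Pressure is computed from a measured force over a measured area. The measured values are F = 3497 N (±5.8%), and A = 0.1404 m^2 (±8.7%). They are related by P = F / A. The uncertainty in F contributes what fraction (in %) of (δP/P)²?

30.8%

(δP/P)² = (1·δF/F)² + (-1·δA/A)²
  F term: (1×0.0580)² = 0.00336
  A term: (-1×0.0870)² = 0.00757
Total = 0.0109. Share from F = 0.00336/0.0109 = 0.308.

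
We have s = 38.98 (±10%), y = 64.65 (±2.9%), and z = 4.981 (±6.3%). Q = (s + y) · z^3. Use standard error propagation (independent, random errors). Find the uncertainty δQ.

Let u = s + y = 103.6. δu = √(δs² + δy²) = √(15.2 + 3.52) = 4.33, so δu/u = 0.0417.
Q is then a monomial in u, z:
δQ/Q = √((δu/u)² + (3·δz/z)²) = √(0.00174 + 0.0357) = 0.194
Q = 12810, so δQ = 0.194 × 12810 = 2480.

2480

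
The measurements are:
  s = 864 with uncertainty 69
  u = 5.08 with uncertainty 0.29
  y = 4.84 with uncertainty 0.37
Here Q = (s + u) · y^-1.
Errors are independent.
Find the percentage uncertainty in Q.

Let w = s + u = 869. δw = √(δs² + δu²) = √(4760 + 0.0841) = 69.0, so δw/w = 0.0794.
Q is then a monomial in w, y:
δQ/Q = √((δw/w)² + (-1·δy/y)²) = √(0.00630 + 0.00584) = 0.110

11.0%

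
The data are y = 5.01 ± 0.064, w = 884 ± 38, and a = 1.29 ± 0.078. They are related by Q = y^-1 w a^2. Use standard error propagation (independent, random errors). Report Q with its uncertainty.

Each factor contributes (exponent × relative error)² to (δQ/Q)²:
  (-1·δy/y)² = (-1×0.0128)² = 0.000163;  (1·δw/w)² = (1×0.0430)² = 0.00185;  (2·δa/a)² = (2×0.0605)² = 0.0146
δQ/Q = √(0.0166) = 0.129
Q = 294, so δQ = 0.129 × 294 = 37.9.

294 ± 37.9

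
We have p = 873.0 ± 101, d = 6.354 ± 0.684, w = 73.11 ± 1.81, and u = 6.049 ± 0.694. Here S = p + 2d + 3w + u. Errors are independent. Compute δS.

101

Each term contributes (cᵢ δxᵢ)² to (δS)²:
  (δp)² = 10200;  (2·δd)² = 1.87;  (3·δw)² = 29.5;  (δu)² = 0.482
δS = √(10200) = 101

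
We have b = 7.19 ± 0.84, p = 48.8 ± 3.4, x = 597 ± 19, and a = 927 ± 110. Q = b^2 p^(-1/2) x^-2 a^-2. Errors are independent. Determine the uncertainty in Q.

Relative error in a monomial: (δQ/Q)² = Σ (nᵢ · δxᵢ/xᵢ)².
  (2·δb/b)² = (2×0.117)² = 0.0546;  (−½·δp/p)² = (-0.5×0.0697)² = 0.00121;  (-2·δx/x)² = (-2×0.0318)² = 0.00405;  (-2·δa/a)² = (-2×0.119)² = 0.0563
δQ/Q = √(0.116) = 0.341
Q = 2.42e-11, so δQ = 0.341 × 2.42e-11 = 8.24e-12.

8.24e-12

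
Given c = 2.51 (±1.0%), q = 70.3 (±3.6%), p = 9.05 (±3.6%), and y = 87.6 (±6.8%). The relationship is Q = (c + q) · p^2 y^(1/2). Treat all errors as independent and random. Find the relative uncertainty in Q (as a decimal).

0.0869

Let u = c + q = 72.8. δu = √(δc² + δq²) = √(0.000630 + 6.40) = 2.53, so δu/u = 0.0348.
Q is then a monomial in u, p, y:
δQ/Q = √((δu/u)² + (2·δp/p)² + (½·δy/y)²) = √(0.00121 + 0.00518 + 0.00116) = 0.0869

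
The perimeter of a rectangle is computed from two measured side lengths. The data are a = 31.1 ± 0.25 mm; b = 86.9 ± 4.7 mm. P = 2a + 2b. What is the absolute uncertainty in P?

P is a linear combination, so absolute uncertainties add in quadrature:
  (2·δa)² = 0.250;  (2·δb)² = 88.4
δP = √(88.6) = 9.41 mm

9.41 mm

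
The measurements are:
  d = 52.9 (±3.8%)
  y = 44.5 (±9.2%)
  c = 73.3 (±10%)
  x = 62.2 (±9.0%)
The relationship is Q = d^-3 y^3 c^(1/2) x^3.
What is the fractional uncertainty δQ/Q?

Since Q is a product/quotient, work with relative uncertainties:
  (-3·δd/d)² = (-3×0.0380)² = 0.0130;  (3·δy/y)² = (3×0.0920)² = 0.0762;  (½·δc/c)² = (0.5×0.100)² = 0.00250;  (3·δx/x)² = (3×0.0900)² = 0.0729
δQ/Q = √(0.165) = 0.406

0.406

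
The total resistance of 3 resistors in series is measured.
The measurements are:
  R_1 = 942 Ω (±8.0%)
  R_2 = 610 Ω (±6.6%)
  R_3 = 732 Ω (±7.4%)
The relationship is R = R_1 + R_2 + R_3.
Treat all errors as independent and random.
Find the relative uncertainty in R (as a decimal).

0.0443

R is a linear combination, so absolute uncertainties add in quadrature:
  (δR_1)² = 5680;  (δR_2)² = 1620;  (δR_3)² = 2930
δR = √(10200) = 101 Ω
R = 2280 Ω, so δR/R = 101/2280 = 0.0443.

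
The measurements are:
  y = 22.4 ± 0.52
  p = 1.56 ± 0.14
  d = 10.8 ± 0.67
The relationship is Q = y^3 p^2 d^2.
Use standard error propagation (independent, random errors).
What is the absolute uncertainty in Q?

For a monomial Q ∝ y^3, p^2, d^2, fractional errors add in quadrature:
  (3·δy/y)² = (3×0.0232)² = 0.00485;  (2·δp/p)² = (2×0.0897)² = 0.0322;  (2·δd/d)² = (2×0.0620)² = 0.0154
δQ/Q = √(0.0525) = 0.229
Q = 3.19e+06, so δQ = 0.229 × 3.19e+06 = 7.31e+05.

7.31e+05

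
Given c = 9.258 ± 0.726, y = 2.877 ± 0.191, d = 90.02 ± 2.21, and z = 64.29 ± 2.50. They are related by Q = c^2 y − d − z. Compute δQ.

Let p = c^2·y = 246.6. δp/p = √((2·δc/c)² + (1·δy/y)²) = √(0.0246 + 0.00441) = 0.170, so δp = 42.0.
Q = p − d − z: δQ = √(δp² + δd² + δz²) = √(1760 + 4.88 + 6.25) = 42.1

42.1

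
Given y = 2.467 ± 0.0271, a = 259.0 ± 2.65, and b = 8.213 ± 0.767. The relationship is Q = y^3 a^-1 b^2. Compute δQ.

0.743

Q is a product of powers, so relative uncertainties combine in quadrature:
  (3·δy/y)² = (3×0.0110)² = 0.00109;  (-1·δa/a)² = (-1×0.0102)² = 0.000105;  (2·δb/b)² = (2×0.0934)² = 0.0349
δQ/Q = √(0.0361) = 0.190
Q = 3.910, so δQ = 0.190 × 3.910 = 0.743.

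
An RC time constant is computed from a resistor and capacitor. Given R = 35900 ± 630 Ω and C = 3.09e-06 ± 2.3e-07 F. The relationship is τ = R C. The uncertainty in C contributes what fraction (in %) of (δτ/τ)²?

(δτ/τ)² = (1·δR/R)² + (1·δC/C)²
  R term: (1×0.0175)² = 0.000308
  C term: (1×0.0744)² = 0.00554
Total = 0.00585. Share from C = 0.00554/0.00585 = 0.947.

94.7%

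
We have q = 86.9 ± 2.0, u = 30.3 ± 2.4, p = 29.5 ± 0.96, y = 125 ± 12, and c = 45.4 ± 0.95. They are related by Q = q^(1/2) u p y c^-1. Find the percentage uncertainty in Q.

13.1%

Products/powers → add relative errors in quadrature, weighted by exponent:
  (½·δq/q)² = (0.5×0.0230)² = 0.000132;  (1·δu/u)² = (1×0.0792)² = 0.00627;  (1·δp/p)² = (1×0.0325)² = 0.00106;  (1·δy/y)² = (1×0.0960)² = 0.00922;  (-1·δc/c)² = (-1×0.0209)² = 0.000438
δQ/Q = √(0.0171) = 0.131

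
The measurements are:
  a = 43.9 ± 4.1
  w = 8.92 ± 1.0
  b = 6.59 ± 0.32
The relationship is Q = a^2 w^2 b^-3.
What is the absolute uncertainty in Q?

175

For a monomial Q ∝ a^2, w^2, b^-3, fractional errors add in quadrature:
  (2·δa/a)² = (2×0.0934)² = 0.0349;  (2·δw/w)² = (2×0.112)² = 0.0503;  (-3·δb/b)² = (-3×0.0486)² = 0.0212
δQ/Q = √(0.106) = 0.326
Q = 536, so δQ = 0.326 × 536 = 175.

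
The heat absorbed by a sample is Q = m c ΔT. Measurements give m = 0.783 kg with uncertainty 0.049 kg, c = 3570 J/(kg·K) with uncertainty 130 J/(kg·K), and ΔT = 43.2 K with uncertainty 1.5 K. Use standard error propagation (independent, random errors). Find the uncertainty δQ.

9700 J

For a monomial Q ∝ m, c, ΔT, fractional errors add in quadrature:
  (1·δm/m)² = (1×0.0626)² = 0.00392;  (1·δc/c)² = (1×0.0364)² = 0.00133;  (1·δΔT/ΔT)² = (1×0.0347)² = 0.00121
δQ/Q = √(0.00645) = 0.0803
Q = 1.21e+05 J, so δQ = 0.0803 × 1.21e+05 = 9700 J.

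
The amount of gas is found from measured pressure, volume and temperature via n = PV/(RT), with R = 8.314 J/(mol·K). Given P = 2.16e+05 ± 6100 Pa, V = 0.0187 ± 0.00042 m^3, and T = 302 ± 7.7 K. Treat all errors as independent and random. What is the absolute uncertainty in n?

Relative error in a monomial: (δn/n)² = Σ (nᵢ · δxᵢ/xᵢ)².
  (1·δP/P)² = (1×0.0282)² = 0.000798;  (1·δV/V)² = (1×0.0225)² = 0.000504;  (-1·δT/T)² = (-1×0.0255)² = 0.000650
δn/n = √(0.00195) = 0.0442
n = 1.61 mol, so δn = 0.0442 × 1.61 = 0.0711 mol.

0.0711 mol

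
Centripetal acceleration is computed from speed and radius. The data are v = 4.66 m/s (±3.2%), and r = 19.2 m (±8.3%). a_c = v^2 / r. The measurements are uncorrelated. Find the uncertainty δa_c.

Each factor contributes (exponent × relative error)² to (δa_c/a_c)²:
  (2·δv/v)² = (2×0.0320)² = 0.00410;  (-1·δr/r)² = (-1×0.0830)² = 0.00689
δa_c/a_c = √(0.0110) = 0.105
a_c = 1.13 m/s^2, so δa_c = 0.105 × 1.13 = 0.119 m/s^2.

0.119 m/s^2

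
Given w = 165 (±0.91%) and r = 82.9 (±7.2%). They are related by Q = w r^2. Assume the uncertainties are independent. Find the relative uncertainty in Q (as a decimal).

0.144

Each factor contributes (exponent × relative error)² to (δQ/Q)²:
  (1·δw/w)² = (1×0.00910)² = 8.28e-05;  (2·δr/r)² = (2×0.0720)² = 0.0207
δQ/Q = √(0.0208) = 0.144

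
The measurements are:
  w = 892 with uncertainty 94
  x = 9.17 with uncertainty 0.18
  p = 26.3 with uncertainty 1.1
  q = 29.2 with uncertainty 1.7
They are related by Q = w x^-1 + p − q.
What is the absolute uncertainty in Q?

Let h = w·x^-1 = 97.3. δh/h = √((1·δw/w)² + (-1·δx/x)²) = √(0.0111 + 0.000385) = 0.107, so δh = 10.4.
Q = h + p − q: δQ = √(δh² + δp² + δq²) = √(109 + 1.21 + 2.89) = 10.6

10.6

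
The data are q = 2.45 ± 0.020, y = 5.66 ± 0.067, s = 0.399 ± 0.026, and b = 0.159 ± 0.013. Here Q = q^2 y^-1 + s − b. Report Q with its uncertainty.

Let p = q^2·y^-1 = 1.06. δp/p = √((2·δq/q)² + (-1·δy/y)²) = √(0.000267 + 0.000140) = 0.0202, so δp = 0.0214.
Q = p + s − b: δQ = √(δp² + δs² + δb²) = √(0.000457 + 0.000676 + 0.000169) = 0.0361
Q = 1.30.

1.30 ± 0.0361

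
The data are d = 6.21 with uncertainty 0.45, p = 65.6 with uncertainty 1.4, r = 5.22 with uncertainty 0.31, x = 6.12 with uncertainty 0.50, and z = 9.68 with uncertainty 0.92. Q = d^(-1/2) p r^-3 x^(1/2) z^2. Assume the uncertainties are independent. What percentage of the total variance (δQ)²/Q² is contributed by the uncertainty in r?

44.5%

(δQ/Q)² = (−½·δd/d)² + (1·δp/p)² + (-3·δr/r)² + (½·δx/x)² + (2·δz/z)²
  d term: (-0.5×0.0725)² = 0.00131
  p term: (1×0.0213)² = 0.000455
  r term: (-3×0.0594)² = 0.0317
  x term: (0.5×0.0817)² = 0.00167
  z term: (2×0.0950)² = 0.0361
Total = 0.0713. Share from r = 0.0317/0.0713 = 0.445.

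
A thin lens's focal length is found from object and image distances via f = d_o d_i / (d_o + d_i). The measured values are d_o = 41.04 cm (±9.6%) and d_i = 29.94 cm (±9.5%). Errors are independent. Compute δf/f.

∂f/∂d_o = (d_i/(d_o+d_i))² = 0.178;  ∂f/∂d_i = (d_o/(d_o+d_i))² = 0.334
δf = √((∂f/∂d_o · δd_o)² + (∂f/∂d_i · δd_i)²) = √(0.491 + 0.904) = 1.18 cm
f = 17.31 cm, so δf/f = 1.18/17.31 = 0.0682.

0.0682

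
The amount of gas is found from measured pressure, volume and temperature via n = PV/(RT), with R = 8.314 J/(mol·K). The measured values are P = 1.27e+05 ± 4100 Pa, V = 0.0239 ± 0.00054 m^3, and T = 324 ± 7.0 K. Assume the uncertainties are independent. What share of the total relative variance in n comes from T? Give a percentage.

(δn/n)² = (1·δP/P)² + (1·δV/V)² + (-1·δT/T)²
  P term: (1×0.0323)² = 0.00104
  V term: (1×0.0226)² = 0.000510
  T term: (-1×0.0216)² = 0.000467
Total = 0.00202. Share from T = 0.000467/0.00202 = 0.231.

23.1%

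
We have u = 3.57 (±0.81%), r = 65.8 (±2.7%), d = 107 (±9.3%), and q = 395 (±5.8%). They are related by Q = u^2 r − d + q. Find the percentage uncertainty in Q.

Let p = u^2·r = 839. δp/p = √((2·δu/u)² + (1·δr/r)²) = √(0.000262 + 0.000729) = 0.0315, so δp = 26.4.
Q = p − d + q: δQ = √(δp² + δd² + δq²) = √(697 + 99.0 + 525) = 36.3
Q = 1130, so δQ/Q = 36.3/1130 = 0.0323.

3.23%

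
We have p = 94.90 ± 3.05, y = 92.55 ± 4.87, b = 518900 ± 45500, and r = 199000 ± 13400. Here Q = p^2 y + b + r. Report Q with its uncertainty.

Let w = p^2·y = 833500. δw/w = √((2·δp/p)² + (1·δy/y)²) = √(0.00413 + 0.00277) = 0.0831, so δw = 69200.
Q = w + b + r: δQ = √(δw² + δb² + δr²) = √(4.79e+09 + 2.07e+09 + 1.8e+08) = 83900
Q = 1.551e+06.

(1.551 ± 0.0839) × 10^6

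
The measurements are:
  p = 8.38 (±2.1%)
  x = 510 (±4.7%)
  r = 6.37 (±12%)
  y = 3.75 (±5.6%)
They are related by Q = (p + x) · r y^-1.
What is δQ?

Let u = p + x = 518. δu = √(δp² + δx²) = √(0.0310 + 575) = 24.0, so δu/u = 0.0462.
Q is then a monomial in u, r, y:
δQ/Q = √((δu/u)² + (1·δr/r)² + (-1·δy/y)²) = √(0.00214 + 0.0144 + 0.00314) = 0.140
Q = 881, so δQ = 0.140 × 881 = 124.

124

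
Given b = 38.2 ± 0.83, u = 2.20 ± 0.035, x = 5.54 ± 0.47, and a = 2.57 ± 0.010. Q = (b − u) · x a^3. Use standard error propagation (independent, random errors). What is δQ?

Let w = b − u = 36.0. δw = √(δb² + δu²) = √(0.689 + 0.00123) = 0.831, so δw/w = 0.0231.
Q is then a monomial in w, x, a:
δQ/Q = √((δw/w)² + (1·δx/x)² + (3·δa/a)²) = √(0.000533 + 0.00720 + 0.000136) = 0.0887
Q = 3390, so δQ = 0.0887 × 3390 = 300.

300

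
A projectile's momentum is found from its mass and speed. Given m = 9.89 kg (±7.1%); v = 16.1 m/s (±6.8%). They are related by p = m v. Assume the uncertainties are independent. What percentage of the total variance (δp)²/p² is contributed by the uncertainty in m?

52.2%

(δp/p)² = (1·δm/m)² + (1·δv/v)²
  m term: (1×0.0710)² = 0.00504
  v term: (1×0.0680)² = 0.00462
Total = 0.00966. Share from m = 0.00504/0.00966 = 0.522.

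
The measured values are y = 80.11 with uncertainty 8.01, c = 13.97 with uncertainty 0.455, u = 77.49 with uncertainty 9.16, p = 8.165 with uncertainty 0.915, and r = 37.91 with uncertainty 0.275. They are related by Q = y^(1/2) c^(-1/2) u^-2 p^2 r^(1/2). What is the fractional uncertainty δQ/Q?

Q is a product of powers, so relative uncertainties combine in quadrature:
  (½·δy/y)² = (0.5×0.1000)² = 0.00250;  (−½·δc/c)² = (-0.5×0.0326)² = 0.000265;  (-2·δu/u)² = (-2×0.118)² = 0.0559;  (2·δp/p)² = (2×0.112)² = 0.0502;  (½·δr/r)² = (0.5×0.00725)² = 1.32e-05
δQ/Q = √(0.109) = 0.330

0.330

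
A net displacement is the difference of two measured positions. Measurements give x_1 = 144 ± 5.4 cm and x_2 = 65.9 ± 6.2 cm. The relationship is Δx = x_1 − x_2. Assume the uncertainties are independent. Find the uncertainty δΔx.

8.22 cm

Each term contributes (cᵢ δxᵢ)² to (δΔx)²:
  (δx_1)² = 29.2;  (δx_2)² = 38.4
δΔx = √(67.6) = 8.22 cm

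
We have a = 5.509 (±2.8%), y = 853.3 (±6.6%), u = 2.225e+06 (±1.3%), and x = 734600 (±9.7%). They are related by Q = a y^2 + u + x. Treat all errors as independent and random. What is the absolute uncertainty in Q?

5.47e+05

Let p = a·y^2 = 4.011e+06. δp/p = √((1·δa/a)² + (2·δy/y)²) = √(0.000784 + 0.0174) = 0.135, so δp = 5.41e+05.
Q = p + u + x: δQ = √(δp² + δu² + δx²) = √(2.93e+11 + 8.37e+08 + 5.08e+09) = 5.47e+05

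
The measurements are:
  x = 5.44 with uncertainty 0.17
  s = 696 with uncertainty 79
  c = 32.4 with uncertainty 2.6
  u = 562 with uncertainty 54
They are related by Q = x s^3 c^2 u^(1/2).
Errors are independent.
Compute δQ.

1.74e+13

Each factor contributes (exponent × relative error)² to (δQ/Q)²:
  (1·δx/x)² = (1×0.0312)² = 0.000977;  (3·δs/s)² = (3×0.114)² = 0.116;  (2·δc/c)² = (2×0.0802)² = 0.0258;  (½·δu/u)² = (0.5×0.0961)² = 0.00231
δQ/Q = √(0.145) = 0.381
Q = 4.56e+13, so δQ = 0.381 × 4.56e+13 = 1.74e+13.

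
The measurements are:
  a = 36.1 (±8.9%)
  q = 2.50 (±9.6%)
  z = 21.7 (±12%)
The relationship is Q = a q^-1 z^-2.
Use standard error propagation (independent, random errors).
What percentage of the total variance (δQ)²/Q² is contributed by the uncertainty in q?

(δQ/Q)² = (1·δa/a)² + (-1·δq/q)² + (-2·δz/z)²
  a term: (1×0.0890)² = 0.00792
  q term: (-1×0.0960)² = 0.00922
  z term: (-2×0.120)² = 0.0576
Total = 0.0747. Share from q = 0.00922/0.0747 = 0.123.

12.3%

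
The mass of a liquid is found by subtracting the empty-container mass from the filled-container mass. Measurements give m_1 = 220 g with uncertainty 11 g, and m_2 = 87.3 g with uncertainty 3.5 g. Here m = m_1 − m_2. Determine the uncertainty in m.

Sums and differences: (δm)² = Σ (cᵢ δxᵢ)².
  (δm_1)² = 121;  (δm_2)² = 12.2
δm = √(133) = 11.5 g

11.5 g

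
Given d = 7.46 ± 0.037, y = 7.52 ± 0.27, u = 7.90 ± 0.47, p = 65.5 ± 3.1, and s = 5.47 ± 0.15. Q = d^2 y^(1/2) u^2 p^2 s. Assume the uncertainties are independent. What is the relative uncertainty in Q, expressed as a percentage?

15.6%

Each factor contributes (exponent × relative error)² to (δQ/Q)²:
  (2·δd/d)² = (2×0.00496)² = 9.84e-05;  (½·δy/y)² = (0.5×0.0359)² = 0.000322;  (2·δu/u)² = (2×0.0595)² = 0.0142;  (2·δp/p)² = (2×0.0473)² = 0.00896;  (1·δs/s)² = (1×0.0274)² = 0.000752
δQ/Q = √(0.0243) = 0.156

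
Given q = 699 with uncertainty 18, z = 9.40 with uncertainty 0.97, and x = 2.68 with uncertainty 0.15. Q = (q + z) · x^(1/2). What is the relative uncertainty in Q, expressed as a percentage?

Let u = q + z = 708. δu = √(δq² + δz²) = √(324 + 0.941) = 18.0, so δu/u = 0.0254.
Q is then a monomial in u, x:
δQ/Q = √((δu/u)² + (½·δx/x)²) = √(0.000648 + 0.000783) = 0.0378

3.78%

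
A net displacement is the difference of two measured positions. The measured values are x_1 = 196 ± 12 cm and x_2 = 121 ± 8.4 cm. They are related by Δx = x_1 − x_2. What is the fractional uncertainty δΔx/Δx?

0.195

Sums and differences: (δΔx)² = Σ (cᵢ δxᵢ)².
  (δx_1)² = 144;  (δx_2)² = 70.6
δΔx = √(215) = 14.6 cm
Δx = 75.0 cm, so δΔx/Δx = 14.6/75.0 = 0.195.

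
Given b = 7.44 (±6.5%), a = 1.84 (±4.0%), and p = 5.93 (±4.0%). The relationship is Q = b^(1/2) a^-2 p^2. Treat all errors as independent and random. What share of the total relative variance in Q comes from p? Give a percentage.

(δQ/Q)² = (½·δb/b)² + (-2·δa/a)² + (2·δp/p)²
  b term: (0.5×0.0650)² = 0.00106
  a term: (-2×0.0400)² = 0.00640
  p term: (2×0.0400)² = 0.00640
Total = 0.0139. Share from p = 0.00640/0.0139 = 0.462.

46.2%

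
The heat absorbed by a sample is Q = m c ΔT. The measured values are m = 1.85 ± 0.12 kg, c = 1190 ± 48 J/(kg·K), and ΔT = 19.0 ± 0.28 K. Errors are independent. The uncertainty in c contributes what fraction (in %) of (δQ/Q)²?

(δQ/Q)² = (1·δm/m)² + (1·δc/c)² + (1·δΔT/ΔT)²
  m term: (1×0.0649)² = 0.00421
  c term: (1×0.0403)² = 0.00163
  ΔT term: (1×0.0147)² = 0.000217
Total = 0.00605. Share from c = 0.00163/0.00605 = 0.269.

26.9%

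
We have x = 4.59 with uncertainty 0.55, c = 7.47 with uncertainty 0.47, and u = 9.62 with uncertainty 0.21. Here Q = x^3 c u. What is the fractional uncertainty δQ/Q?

0.366

Each factor contributes (exponent × relative error)² to (δQ/Q)²:
  (3·δx/x)² = (3×0.120)² = 0.129;  (1·δc/c)² = (1×0.0629)² = 0.00396;  (1·δu/u)² = (1×0.0218)² = 0.000477
δQ/Q = √(0.134) = 0.366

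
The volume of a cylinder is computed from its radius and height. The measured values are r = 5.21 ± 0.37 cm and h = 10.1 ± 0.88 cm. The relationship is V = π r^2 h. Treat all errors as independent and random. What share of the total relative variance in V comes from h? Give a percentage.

27.3%

(δV/V)² = (2·δr/r)² + (1·δh/h)²
  r term: (2×0.0710)² = 0.0202
  h term: (1×0.0871)² = 0.00759
Total = 0.0278. Share from h = 0.00759/0.0278 = 0.273.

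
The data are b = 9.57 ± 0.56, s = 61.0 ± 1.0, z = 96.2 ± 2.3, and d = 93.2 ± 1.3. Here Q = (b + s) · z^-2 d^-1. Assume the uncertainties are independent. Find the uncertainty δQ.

Let u = b + s = 70.6. δu = √(δb² + δs²) = √(0.314 + 1.00) = 1.15, so δu/u = 0.0162.
Q is then a monomial in u, z, d:
δQ/Q = √((δu/u)² + (-2·δz/z)² + (-1·δd/d)²) = √(0.000264 + 0.00229 + 0.000195) = 0.0524
Q = 8.18e-05, so δQ = 0.0524 × 8.18e-05 = 4.29e-06.

4.29e-06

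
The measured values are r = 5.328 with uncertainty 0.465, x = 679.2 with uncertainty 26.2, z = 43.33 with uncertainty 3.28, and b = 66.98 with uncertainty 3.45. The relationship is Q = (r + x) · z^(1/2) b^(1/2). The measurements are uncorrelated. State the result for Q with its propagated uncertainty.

36880 ± 2200

Let u = r + x = 684.5. δu = √(δr² + δx²) = √(0.216 + 686) = 26.2, so δu/u = 0.0383.
Q is then a monomial in u, z, b:
δQ/Q = √((δu/u)² + (½·δz/z)² + (½·δb/b)²) = √(0.00147 + 0.00143 + 0.000663) = 0.0597
Q = 36880, so δQ = 0.0597 × 36880 = 2200.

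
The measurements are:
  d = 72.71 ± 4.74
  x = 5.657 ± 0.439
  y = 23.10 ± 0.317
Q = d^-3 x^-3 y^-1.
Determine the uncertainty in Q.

Since Q is a product/quotient, work with relative uncertainties:
  (-3·δd/d)² = (-3×0.0652)² = 0.0382;  (-3·δx/x)² = (-3×0.0776)² = 0.0542;  (-1·δy/y)² = (-1×0.0137)² = 0.000188
δQ/Q = √(0.0926) = 0.304
Q = 6.221e-10, so δQ = 0.304 × 6.221e-10 = 1.89e-10.

1.89e-10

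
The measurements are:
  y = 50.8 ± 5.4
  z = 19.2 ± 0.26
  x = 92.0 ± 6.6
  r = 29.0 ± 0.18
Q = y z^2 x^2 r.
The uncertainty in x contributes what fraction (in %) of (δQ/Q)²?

(δQ/Q)² = (1·δy/y)² + (2·δz/z)² + (2·δx/x)² + (1·δr/r)²
  y term: (1×0.106)² = 0.0113
  z term: (2×0.0135)² = 0.000734
  x term: (2×0.0717)² = 0.0206
  r term: (1×0.00621)² = 3.85e-05
Total = 0.0327. Share from x = 0.0206/0.0327 = 0.630.

63.0%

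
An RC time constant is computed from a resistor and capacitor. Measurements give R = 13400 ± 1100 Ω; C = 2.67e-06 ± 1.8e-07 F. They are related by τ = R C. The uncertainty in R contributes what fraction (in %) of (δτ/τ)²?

(δτ/τ)² = (1·δR/R)² + (1·δC/C)²
  R term: (1×0.0821)² = 0.00674
  C term: (1×0.0674)² = 0.00454
Total = 0.0113. Share from R = 0.00674/0.0113 = 0.597.

59.7%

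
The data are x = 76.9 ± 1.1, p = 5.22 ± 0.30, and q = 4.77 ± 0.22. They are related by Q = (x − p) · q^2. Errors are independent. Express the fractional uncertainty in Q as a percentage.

9.36%

Let u = x − p = 71.7. δu = √(δx² + δp²) = √(1.21 + 0.0900) = 1.14, so δu/u = 0.0159.
Q is then a monomial in u, q:
δQ/Q = √((δu/u)² + (2·δq/q)²) = √(0.000253 + 0.00851) = 0.0936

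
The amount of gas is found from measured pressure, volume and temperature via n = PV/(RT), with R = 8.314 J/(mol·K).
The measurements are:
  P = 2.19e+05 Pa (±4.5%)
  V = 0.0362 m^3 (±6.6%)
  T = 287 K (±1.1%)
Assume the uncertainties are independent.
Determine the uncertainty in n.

Since n is a product/quotient, work with relative uncertainties:
  (1·δP/P)² = (1×0.0450)² = 0.00202;  (1·δV/V)² = (1×0.0660)² = 0.00436;  (-1·δT/T)² = (-1×0.0110)² = 0.000121
δn/n = √(0.00650) = 0.0806
n = 3.32 mol, so δn = 0.0806 × 3.32 = 0.268 mol.

0.268 mol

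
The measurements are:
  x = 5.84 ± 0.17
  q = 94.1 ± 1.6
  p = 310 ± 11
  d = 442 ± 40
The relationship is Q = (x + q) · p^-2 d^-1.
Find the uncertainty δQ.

Let u = x + q = 99.9. δu = √(δx² + δq²) = √(0.0289 + 2.56) = 1.61, so δu/u = 0.0161.
Q is then a monomial in u, p, d:
δQ/Q = √((δu/u)² + (-2·δp/p)² + (-1·δd/d)²) = √(0.000259 + 0.00504 + 0.00819) = 0.116
Q = 2.35e-06, so δQ = 0.116 × 2.35e-06 = 2.73e-07.

2.73e-07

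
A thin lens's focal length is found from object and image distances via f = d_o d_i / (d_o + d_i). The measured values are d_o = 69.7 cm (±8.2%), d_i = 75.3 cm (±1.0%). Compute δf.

∂f/∂d_o = (d_i/(d_o+d_i))² = 0.270;  ∂f/∂d_i = (d_o/(d_o+d_i))² = 0.231
δf = √((∂f/∂d_o · δd_o)² + (∂f/∂d_i · δd_i)²) = √(2.38 + 0.0303) = 1.55 cm

1.55 cm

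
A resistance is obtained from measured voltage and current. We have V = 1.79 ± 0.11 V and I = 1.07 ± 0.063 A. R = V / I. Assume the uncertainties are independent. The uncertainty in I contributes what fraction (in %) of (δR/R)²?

47.9%

(δR/R)² = (1·δV/V)² + (-1·δI/I)²
  V term: (1×0.0615)² = 0.00378
  I term: (-1×0.0589)² = 0.00347
Total = 0.00724. Share from I = 0.00347/0.00724 = 0.479.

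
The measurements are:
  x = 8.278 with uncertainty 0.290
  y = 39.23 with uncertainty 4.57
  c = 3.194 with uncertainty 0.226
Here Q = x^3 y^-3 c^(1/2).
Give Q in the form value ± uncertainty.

Q is a product of powers, so relative uncertainties combine in quadrature:
  (3·δx/x)² = (3×0.0350)² = 0.0110;  (-3·δy/y)² = (-3×0.116)² = 0.122;  (½·δc/c)² = (0.5×0.0708)² = 0.00125
δQ/Q = √(0.134) = 0.367
Q = 0.01679, so δQ = 0.367 × 0.01679 = 0.00616.

0.01679 ± 0.00616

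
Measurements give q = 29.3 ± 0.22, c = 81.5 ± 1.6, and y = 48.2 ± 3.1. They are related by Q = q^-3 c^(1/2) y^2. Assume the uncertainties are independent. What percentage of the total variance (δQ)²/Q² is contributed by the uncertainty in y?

96.5%

(δQ/Q)² = (-3·δq/q)² + (½·δc/c)² + (2·δy/y)²
  q term: (-3×0.00751)² = 0.000507
  c term: (0.5×0.0196)² = 9.64e-05
  y term: (2×0.0643)² = 0.0165
Total = 0.0171. Share from y = 0.0165/0.0171 = 0.965.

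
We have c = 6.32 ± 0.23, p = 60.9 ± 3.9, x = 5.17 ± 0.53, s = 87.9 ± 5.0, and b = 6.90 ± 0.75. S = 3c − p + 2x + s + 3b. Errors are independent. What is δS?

6.85

Absolute uncertainties add in quadrature for a linear combination:
  (3·δc)² = 0.476;  (δp)² = 15.2;  (2·δx)² = 1.12;  (δs)² = 25.0;  (3·δb)² = 5.06
δS = √(46.9) = 6.85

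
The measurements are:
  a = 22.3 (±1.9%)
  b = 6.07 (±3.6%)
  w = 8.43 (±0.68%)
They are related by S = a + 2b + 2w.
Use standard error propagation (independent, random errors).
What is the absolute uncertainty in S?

S is a linear combination, so absolute uncertainties add in quadrature:
  (δa)² = 0.180;  (2·δb)² = 0.191;  (2·δw)² = 0.0131
δS = √(0.384) = 0.619

0.619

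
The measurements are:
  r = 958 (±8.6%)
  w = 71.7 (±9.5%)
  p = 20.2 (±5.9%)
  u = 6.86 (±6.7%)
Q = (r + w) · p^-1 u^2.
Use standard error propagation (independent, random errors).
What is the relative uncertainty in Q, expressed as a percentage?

16.7%

Let h = r + w = 1030. δh = √(δr² + δw²) = √(6790 + 46.4) = 82.7, so δh/h = 0.0803.
Q is then a monomial in h, p, u:
δQ/Q = √((δh/h)² + (-1·δp/p)² + (2·δu/u)²) = √(0.00645 + 0.00348 + 0.0180) = 0.167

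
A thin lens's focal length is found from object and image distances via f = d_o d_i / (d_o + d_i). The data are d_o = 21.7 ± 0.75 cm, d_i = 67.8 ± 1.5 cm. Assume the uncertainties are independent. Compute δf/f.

∂f/∂d_o = (d_i/(d_o+d_i))² = 0.574;  ∂f/∂d_i = (d_o/(d_o+d_i))² = 0.0588
δf = √((∂f/∂d_o · δd_o)² + (∂f/∂d_i · δd_i)²) = √(0.185 + 0.00778) = 0.439 cm
f = 16.4 cm, so δf/f = 0.439/16.4 = 0.0267.

0.0267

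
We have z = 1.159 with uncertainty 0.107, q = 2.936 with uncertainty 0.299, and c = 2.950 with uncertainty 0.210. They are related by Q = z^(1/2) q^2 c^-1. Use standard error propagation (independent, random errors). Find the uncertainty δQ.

0.694

Q is a product of powers, so relative uncertainties combine in quadrature:
  (½·δz/z)² = (0.5×0.0923)² = 0.00213;  (2·δq/q)² = (2×0.102)² = 0.0415;  (-1·δc/c)² = (-1×0.0712)² = 0.00507
δQ/Q = √(0.0487) = 0.221
Q = 3.146, so δQ = 0.221 × 3.146 = 0.694.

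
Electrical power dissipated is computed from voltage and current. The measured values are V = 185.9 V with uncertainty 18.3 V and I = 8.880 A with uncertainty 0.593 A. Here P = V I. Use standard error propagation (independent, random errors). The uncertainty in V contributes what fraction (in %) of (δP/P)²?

(δP/P)² = (1·δV/V)² + (1·δI/I)²
  V term: (1×0.0984)² = 0.00969
  I term: (1×0.0668)² = 0.00446
Total = 0.0141. Share from V = 0.00969/0.0141 = 0.685.

68.5%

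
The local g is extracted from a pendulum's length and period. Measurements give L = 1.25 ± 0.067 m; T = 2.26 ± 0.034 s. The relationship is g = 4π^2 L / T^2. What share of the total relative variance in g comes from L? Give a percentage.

(δg/g)² = (1·δL/L)² + (-2·δT/T)²
  L term: (1×0.0536)² = 0.00287
  T term: (-2×0.0150)² = 0.000905
Total = 0.00378. Share from L = 0.00287/0.00378 = 0.760.

76.0%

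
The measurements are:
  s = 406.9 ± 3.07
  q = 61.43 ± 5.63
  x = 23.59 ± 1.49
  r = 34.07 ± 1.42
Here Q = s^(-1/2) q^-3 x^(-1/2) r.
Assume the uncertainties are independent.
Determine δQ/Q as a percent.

For a monomial Q ∝ s^(-1/2), q^-3, x^(-1/2), r, fractional errors add in quadrature:
  (−½·δs/s)² = (-0.5×0.00754)² = 1.42e-05;  (-3·δq/q)² = (-3×0.0916)² = 0.0756;  (−½·δx/x)² = (-0.5×0.0632)² = 0.000997;  (1·δr/r)² = (1×0.0417)² = 0.00174
δQ/Q = √(0.0783) = 0.280

28.0%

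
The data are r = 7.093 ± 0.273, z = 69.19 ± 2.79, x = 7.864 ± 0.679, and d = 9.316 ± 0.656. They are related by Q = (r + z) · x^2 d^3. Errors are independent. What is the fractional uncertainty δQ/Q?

Let u = r + z = 76.28. δu = √(δr² + δz²) = √(0.0745 + 7.78) = 2.80, so δu/u = 0.0367.
Q is then a monomial in u, x, d:
δQ/Q = √((δu/u)² + (2·δx/x)² + (3·δd/d)²) = √(0.00135 + 0.0298 + 0.0446) = 0.275

0.275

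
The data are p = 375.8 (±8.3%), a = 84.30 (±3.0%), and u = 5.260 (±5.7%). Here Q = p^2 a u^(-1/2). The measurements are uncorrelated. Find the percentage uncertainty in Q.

Since Q is a product/quotient, work with relative uncertainties:
  (2·δp/p)² = (2×0.0830)² = 0.0276;  (1·δa/a)² = (1×0.0300)² = 0.000900;  (−½·δu/u)² = (-0.5×0.0570)² = 0.000812
δQ/Q = √(0.0293) = 0.171

17.1%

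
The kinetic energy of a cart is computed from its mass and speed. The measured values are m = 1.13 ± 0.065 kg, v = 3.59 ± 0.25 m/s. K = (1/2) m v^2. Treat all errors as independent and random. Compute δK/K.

Each factor contributes (exponent × relative error)² to (δK/K)²:
  (1·δm/m)² = (1×0.0575)² = 0.00331;  (2·δv/v)² = (2×0.0696)² = 0.0194
δK/K = √(0.0227) = 0.151

0.151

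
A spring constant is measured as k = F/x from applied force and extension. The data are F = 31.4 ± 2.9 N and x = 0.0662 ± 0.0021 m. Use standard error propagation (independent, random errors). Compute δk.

Relative error in a monomial: (δk/k)² = Σ (nᵢ · δxᵢ/xᵢ)².
  (1·δF/F)² = (1×0.0924)² = 0.00853;  (-1·δx/x)² = (-1×0.0317)² = 0.00101
δk/k = √(0.00954) = 0.0977
k = 474 N/m, so δk = 0.0977 × 474 = 46.3 N/m.

46.3 N/m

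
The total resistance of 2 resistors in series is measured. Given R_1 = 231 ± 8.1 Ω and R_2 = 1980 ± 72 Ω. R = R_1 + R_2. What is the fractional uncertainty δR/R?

Each term contributes (cᵢ δxᵢ)² to (δR)²:
  (δR_1)² = 65.6;  (δR_2)² = 5180
δR = √(5250) = 72.5 Ω
R = 2210 Ω, so δR/R = 72.5/2210 = 0.0328.

0.0328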